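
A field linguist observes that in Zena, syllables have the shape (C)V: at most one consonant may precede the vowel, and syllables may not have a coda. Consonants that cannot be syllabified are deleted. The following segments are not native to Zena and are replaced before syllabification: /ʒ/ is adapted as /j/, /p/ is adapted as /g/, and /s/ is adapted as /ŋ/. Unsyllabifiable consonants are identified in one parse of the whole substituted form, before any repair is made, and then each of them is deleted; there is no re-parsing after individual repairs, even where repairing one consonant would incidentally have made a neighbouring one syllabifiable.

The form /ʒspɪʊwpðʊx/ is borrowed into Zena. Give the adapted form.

gɪʊðʊ

Substitution: /ʒ/ → /j/, /s/ → /ŋ/, /p/ → /g/, giving /jŋgɪʊwgðʊx/.
The consonants /j/, /ŋ/, /w/, /g/, /x/ cannot be parsed into a legal (C)V syllable (no codas are permitted; onsets are limited to one consonant).
Deleting the stranded consonants removes /j/, /ŋ/, /w/, /g/, /x/.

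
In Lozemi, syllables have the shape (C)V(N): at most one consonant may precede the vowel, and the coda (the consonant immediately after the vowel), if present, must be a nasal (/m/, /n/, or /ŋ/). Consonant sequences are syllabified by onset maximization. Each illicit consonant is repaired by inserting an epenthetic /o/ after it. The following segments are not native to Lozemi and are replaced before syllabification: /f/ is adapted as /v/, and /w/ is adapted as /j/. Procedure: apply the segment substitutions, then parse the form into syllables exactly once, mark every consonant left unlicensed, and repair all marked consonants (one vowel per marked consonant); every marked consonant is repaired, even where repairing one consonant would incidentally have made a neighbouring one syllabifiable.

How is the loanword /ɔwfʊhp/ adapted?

Substitution: /w/ → /j/, /f/ → /v/, giving /ɔjvʊhp/.
Under (C)V(N), the unsyllabifiable consonants are /j/, /h/, /p/ (only a nasal (/m/, /n/, or /ŋ/) is licensed in coda position; onsets are limited to one consonant).
Epenthesis after each stranded consonant: /j/ → /jo/, /h/ → /ho/, /p/ → /po/.

ɔjovʊhopo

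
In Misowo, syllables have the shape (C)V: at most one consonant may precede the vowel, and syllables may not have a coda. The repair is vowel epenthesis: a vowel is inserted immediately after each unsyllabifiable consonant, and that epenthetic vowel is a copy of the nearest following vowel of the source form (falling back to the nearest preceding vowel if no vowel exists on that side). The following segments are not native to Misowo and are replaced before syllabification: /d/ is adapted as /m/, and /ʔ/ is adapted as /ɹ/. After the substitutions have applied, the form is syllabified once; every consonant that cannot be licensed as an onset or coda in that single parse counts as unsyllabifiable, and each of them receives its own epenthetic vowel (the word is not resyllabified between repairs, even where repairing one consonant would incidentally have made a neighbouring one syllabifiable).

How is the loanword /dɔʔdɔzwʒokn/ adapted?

mɔɹɔmɔzowoʒokono

Substitution: /d/ → /m/, /ʔ/ → /ɹ/, giving /mɔɹmɔzwʒokn/.
The consonants /ɹ/, /z/, /w/, /k/, /n/ cannot be parsed into a legal (C)V syllable (no codas are permitted; onsets are limited to one consonant).
Inserting the epenthetic vowel yields /ɹ/ → /ɹɔ/, /z/ → /zo/, /w/ → /wo/, /k/ → /ko/, /n/ → /no/.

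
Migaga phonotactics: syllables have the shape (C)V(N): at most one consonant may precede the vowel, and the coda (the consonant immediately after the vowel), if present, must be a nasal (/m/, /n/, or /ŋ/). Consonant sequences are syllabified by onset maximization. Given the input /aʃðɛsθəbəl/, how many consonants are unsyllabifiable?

The consonants /ʃ/, /s/, /l/ cannot be parsed into a legal (C)V(N) syllable (only a nasal (/m/, /n/, or /ŋ/) is licensed in coda position; onsets are limited to one consonant).

3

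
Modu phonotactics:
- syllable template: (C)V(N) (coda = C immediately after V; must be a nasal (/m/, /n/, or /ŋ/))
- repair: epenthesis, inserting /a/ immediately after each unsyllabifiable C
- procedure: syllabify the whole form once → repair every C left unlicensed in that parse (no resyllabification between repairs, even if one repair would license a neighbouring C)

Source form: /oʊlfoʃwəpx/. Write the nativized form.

Under (C)V(N), the unsyllabifiable consonants are /l/, /ʃ/, /p/, /x/ (only a nasal (/m/, /n/, or /ŋ/) is licensed in coda position; onsets are limited to one consonant).
Each unlicensed consonant becomes the onset of a new syllable: /l/ → /la/, /ʃ/ → /ʃa/, /p/ → /pa/, /x/ → /xa/.

oʊlafoʃawəpaxa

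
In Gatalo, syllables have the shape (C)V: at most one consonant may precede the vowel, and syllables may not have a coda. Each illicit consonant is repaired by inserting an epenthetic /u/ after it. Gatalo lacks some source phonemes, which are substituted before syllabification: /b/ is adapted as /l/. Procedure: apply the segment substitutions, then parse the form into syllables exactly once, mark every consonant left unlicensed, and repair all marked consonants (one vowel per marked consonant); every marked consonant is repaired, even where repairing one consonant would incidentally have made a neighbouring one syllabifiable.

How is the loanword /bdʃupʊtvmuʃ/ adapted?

Substitution: /b/ → /l/, giving /ldʃupʊtvmuʃ/.
Under (C)V, the unsyllabifiable consonants are /l/, /d/, /t/, /v/, /ʃ/ (no codas are permitted; onsets are limited to one consonant).
Inserting the epenthetic vowel yields /l/ → /lu/, /d/ → /du/, /t/ → /tu/, /v/ → /vu/, /ʃ/ → /ʃu/.

luduʃupʊtuvumuʃu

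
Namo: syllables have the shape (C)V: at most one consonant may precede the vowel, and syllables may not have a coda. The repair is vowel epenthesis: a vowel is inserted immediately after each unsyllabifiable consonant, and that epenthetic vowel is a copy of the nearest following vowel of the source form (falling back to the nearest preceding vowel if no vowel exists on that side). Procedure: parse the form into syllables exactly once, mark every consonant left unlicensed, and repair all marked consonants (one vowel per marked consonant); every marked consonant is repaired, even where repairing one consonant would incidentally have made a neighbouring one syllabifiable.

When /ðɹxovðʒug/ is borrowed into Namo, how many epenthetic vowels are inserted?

5

The unsyllabifiable consonants are /ð/, /ɹ/, /v/, /ð/, /g/; each receives one epenthetic vowel.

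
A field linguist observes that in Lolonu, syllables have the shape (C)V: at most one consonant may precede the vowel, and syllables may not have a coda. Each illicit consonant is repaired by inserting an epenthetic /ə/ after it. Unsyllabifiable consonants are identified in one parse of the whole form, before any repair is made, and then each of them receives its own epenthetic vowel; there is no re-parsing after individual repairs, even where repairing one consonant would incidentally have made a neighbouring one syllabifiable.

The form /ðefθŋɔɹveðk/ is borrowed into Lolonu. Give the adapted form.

The consonants /f/, /θ/, /ɹ/, /ð/, /k/ cannot be parsed into a legal (C)V syllable (no codas are permitted; onsets are limited to one consonant).
Each unlicensed consonant becomes the onset of a new syllable: /f/ → /fə/, /θ/ → /θə/, /ɹ/ → /ɹə/, /ð/ → /ðə/, /k/ → /kə/.

ðefəθəŋɔɹəveðəkə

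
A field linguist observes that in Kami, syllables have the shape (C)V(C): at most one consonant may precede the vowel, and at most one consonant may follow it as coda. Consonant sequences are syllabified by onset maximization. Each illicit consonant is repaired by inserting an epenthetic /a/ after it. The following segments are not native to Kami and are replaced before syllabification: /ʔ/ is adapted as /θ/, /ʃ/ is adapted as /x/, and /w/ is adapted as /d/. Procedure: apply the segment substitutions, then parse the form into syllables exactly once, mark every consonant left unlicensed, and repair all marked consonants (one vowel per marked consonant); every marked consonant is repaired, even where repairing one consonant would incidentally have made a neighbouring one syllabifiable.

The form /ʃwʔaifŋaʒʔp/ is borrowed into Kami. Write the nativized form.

xadaθaifŋaʒθapa

Substitution: /ʃ/ → /x/, /w/ → /d/, /ʔ/ → /θ/, giving /xdθaifŋaʒθp/.
Syllabifying with onset maximization leaves /x/, /d/, /θ/, /p/ stranded (at most one coda consonant is licensed; onsets are limited to one consonant).
Epenthesis after each stranded consonant: /x/ → /xa/, /d/ → /da/, /θ/ → /θa/, /p/ → /pa/.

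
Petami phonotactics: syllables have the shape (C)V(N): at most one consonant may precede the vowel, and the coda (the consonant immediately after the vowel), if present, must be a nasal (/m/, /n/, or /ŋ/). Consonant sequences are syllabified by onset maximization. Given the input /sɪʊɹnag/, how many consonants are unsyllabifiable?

Syllabifying with onset maximization leaves /ɹ/, /g/ stranded (only a nasal (/m/, /n/, or /ŋ/) is licensed in coda position; onsets are limited to one consonant).

2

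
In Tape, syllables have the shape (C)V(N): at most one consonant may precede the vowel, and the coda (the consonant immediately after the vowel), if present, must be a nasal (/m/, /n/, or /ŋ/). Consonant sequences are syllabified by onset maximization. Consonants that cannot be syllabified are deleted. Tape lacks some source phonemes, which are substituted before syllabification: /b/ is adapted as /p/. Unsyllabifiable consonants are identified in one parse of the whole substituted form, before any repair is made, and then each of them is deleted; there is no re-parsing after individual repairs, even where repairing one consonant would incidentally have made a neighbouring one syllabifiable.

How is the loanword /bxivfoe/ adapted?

xifoe

Substitution: /b/ → /p/, giving /pxivfoe/.
The consonants /p/, /v/ cannot be parsed into a legal (C)V(N) syllable (only a nasal (/m/, /n/, or /ŋ/) is licensed in coda position; onsets are limited to one consonant).
Deletion applies to /p/, /v/.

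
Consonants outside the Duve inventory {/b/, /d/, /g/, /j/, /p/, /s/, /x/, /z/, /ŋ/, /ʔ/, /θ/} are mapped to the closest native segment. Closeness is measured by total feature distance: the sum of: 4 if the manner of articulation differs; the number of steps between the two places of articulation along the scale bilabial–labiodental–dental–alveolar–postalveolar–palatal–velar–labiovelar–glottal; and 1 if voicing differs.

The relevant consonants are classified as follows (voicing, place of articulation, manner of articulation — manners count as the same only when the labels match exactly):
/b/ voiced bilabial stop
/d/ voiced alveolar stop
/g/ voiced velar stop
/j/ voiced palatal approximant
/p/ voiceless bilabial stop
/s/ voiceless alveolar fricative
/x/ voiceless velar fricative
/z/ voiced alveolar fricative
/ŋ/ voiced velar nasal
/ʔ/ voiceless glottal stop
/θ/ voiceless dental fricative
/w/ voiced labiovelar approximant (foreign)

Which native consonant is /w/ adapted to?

/j/ is closest: same manner (approximant), place distance 2 (labiovelar→palatal), same voicing; total 2. Next closest is /g/ at distance 5.

j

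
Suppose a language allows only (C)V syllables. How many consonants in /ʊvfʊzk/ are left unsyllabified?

3

The consonants /v/, /z/, /k/ cannot be parsed into a legal (C)V syllable (no codas are permitted; onsets are limited to one consonant).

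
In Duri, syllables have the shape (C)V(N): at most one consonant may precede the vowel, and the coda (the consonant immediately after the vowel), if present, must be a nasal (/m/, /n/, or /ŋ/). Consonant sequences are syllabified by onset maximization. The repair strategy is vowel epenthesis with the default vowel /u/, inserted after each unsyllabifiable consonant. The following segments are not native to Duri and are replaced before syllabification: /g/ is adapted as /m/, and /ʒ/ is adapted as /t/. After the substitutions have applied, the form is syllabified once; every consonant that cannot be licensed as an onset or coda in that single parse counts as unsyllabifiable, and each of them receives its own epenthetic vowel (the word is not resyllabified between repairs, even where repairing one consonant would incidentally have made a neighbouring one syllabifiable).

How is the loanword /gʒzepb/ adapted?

Substitution: /g/ → /m/, /ʒ/ → /t/, giving /mtzepb/.
The consonants /m/, /t/, /p/, /b/ cannot be parsed into a legal (C)V(N) syllable (only a nasal (/m/, /n/, or /ŋ/) is licensed in coda position; onsets are limited to one consonant).
Epenthesis after each stranded consonant: /m/ → /mu/, /t/ → /tu/, /p/ → /pu/, /b/ → /bu/.

mutuzepubu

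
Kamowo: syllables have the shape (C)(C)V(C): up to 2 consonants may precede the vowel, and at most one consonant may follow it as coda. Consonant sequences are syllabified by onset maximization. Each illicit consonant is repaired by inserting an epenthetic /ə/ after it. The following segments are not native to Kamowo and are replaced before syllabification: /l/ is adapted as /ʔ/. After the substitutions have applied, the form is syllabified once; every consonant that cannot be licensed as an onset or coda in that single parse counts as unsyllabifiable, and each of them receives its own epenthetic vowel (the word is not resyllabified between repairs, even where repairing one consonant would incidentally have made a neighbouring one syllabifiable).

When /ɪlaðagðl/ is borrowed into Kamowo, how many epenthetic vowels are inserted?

2

After substitution the input is /ɪʔaðagðʔ/.
The unsyllabifiable consonants are /ð/, /ʔ/; each receives one epenthetic vowel.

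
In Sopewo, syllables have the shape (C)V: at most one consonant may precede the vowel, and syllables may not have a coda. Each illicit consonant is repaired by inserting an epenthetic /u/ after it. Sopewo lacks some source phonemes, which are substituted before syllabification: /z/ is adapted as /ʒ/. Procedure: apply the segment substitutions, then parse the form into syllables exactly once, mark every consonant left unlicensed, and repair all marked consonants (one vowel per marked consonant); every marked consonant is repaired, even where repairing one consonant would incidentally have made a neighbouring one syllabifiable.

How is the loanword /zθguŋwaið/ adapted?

ʒuθuguŋuwaiðu

Substitution: /z/ → /ʒ/, giving /ʒθguŋwaið/.
The consonants /ʒ/, /θ/, /ŋ/, /ð/ cannot be parsed into a legal (C)V syllable (no codas are permitted; onsets are limited to one consonant).
Epenthesis after each stranded consonant: /ʒ/ → /ʒu/, /θ/ → /θu/, /ŋ/ → /ŋu/, /ð/ → /ðu/.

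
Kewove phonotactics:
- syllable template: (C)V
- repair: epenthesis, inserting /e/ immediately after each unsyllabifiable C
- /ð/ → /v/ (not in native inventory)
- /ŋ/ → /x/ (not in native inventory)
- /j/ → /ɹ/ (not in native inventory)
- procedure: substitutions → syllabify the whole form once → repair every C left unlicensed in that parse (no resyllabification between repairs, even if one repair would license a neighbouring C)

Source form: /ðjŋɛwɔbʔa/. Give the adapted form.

veɹexɛwɔbeʔa

Substitution: /ð/ → /v/, /j/ → /ɹ/, /ŋ/ → /x/, giving /vɹxɛwɔbʔa/.
The consonants /v/, /ɹ/, /b/ cannot be parsed into a legal (C)V syllable (no codas are permitted; onsets are limited to one consonant).
Each unlicensed consonant becomes the onset of a new syllable: /v/ → /ve/, /ɹ/ → /ɹe/, /b/ → /be/.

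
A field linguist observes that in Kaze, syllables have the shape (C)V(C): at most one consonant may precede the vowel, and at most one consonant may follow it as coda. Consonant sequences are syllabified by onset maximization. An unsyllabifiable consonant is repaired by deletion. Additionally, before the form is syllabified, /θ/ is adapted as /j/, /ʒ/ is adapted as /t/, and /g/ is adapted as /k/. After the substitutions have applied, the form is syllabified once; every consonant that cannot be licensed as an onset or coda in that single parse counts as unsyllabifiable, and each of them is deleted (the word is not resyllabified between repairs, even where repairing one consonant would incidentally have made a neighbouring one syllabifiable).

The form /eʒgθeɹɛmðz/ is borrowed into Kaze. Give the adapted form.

etjeɹɛm

Substitution: /ʒ/ → /t/, /g/ → /k/, /θ/ → /j/, giving /etkjeɹɛmðz/.
Under (C)V(C), the unsyllabifiable consonants are /k/, /ð/, /z/ (at most one coda consonant is licensed; onsets are limited to one consonant).
Deleting the stranded consonants removes /k/, /ð/, /z/.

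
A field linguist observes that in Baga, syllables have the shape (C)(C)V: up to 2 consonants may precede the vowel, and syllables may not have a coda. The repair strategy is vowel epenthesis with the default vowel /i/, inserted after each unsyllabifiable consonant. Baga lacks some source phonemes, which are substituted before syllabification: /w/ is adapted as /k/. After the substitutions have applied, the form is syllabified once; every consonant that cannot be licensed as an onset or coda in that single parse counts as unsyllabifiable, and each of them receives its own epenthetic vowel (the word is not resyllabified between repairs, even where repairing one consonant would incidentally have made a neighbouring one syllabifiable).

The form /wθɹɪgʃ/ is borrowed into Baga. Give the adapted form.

Substitution: /w/ → /k/, giving /kθɹɪgʃ/.
Under (C)(C)V, the unsyllabifiable consonants are /k/, /g/, /ʃ/ (no codas are permitted; onsets may contain at most 2 consonants).
Epenthesis after each stranded consonant: /k/ → /ki/, /g/ → /gi/, /ʃ/ → /ʃi/.

kiθɹɪgiʃi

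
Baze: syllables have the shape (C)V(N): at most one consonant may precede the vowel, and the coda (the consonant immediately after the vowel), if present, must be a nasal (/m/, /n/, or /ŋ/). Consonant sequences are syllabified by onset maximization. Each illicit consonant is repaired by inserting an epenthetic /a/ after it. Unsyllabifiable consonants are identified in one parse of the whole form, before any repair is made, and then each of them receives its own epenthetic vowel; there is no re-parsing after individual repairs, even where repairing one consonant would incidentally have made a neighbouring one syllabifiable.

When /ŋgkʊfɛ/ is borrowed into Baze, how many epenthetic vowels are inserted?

The unsyllabifiable consonants are /ŋ/, /g/; each receives one epenthetic vowel.

2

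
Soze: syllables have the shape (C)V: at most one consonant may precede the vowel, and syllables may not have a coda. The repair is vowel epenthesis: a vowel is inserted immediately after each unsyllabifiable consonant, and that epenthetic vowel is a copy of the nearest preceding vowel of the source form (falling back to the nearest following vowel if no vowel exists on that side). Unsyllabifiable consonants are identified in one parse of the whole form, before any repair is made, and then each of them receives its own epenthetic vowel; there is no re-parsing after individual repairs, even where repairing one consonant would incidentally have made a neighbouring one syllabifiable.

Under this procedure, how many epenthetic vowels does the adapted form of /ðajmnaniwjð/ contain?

5

The unsyllabifiable consonants are /j/, /m/, /w/, /j/, /ð/; each receives one epenthetic vowel.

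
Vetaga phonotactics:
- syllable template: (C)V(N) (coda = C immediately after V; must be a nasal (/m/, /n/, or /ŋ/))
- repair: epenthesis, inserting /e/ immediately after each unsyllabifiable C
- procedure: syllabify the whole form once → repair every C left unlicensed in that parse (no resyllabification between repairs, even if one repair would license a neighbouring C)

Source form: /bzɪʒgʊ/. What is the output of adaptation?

The consonants /b/, /ʒ/ cannot be parsed into a legal (C)V(N) syllable (only a nasal (/m/, /n/, or /ŋ/) is licensed in coda position; onsets are limited to one consonant).
Each unlicensed consonant becomes the onset of a new syllable: /b/ → /be/, /ʒ/ → /ʒe/.

bezɪʒegʊ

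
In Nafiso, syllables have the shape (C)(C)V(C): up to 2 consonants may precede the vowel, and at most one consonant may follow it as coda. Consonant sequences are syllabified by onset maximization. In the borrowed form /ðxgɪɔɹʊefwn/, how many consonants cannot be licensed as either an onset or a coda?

Under (C)(C)V(C), the unsyllabifiable consonants are /ð/, /w/, /n/ (at most one coda consonant is licensed; onsets may contain at most 2 consonants).

3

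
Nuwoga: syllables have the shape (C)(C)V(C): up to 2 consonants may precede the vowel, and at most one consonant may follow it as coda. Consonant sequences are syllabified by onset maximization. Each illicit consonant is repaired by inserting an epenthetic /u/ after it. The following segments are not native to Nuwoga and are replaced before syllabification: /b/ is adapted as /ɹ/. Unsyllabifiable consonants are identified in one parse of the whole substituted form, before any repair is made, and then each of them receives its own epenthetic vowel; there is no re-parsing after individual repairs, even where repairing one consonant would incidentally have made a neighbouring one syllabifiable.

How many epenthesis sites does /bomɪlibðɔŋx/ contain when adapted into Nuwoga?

1

After substitution the input is /ɹomɪliɹðɔŋx/.
The unsyllabifiable consonants are /x/; each receives one epenthetic vowel.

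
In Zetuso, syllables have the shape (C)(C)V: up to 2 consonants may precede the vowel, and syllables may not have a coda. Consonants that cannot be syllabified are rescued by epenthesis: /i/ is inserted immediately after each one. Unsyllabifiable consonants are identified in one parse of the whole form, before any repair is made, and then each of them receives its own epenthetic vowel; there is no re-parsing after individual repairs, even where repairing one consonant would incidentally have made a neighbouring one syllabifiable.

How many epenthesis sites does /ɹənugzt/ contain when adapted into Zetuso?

3

The unsyllabifiable consonants are /g/, /z/, /t/; each receives one epenthetic vowel.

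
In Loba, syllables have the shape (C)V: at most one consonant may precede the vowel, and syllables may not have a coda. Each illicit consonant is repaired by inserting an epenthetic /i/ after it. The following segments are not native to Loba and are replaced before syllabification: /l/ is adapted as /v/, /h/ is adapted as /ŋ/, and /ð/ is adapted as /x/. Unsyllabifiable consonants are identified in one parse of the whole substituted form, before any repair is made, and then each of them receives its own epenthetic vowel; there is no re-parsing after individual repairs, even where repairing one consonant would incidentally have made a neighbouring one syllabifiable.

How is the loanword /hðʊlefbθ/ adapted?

Substitution: /h/ → /ŋ/, /ð/ → /x/, /l/ → /v/, giving /ŋxʊvefbθ/.
Syllabifying with onset maximization leaves /ŋ/, /f/, /b/, /θ/ stranded (no codas are permitted; onsets are limited to one consonant).
Inserting the epenthetic vowel yields /ŋ/ → /ŋi/, /f/ → /fi/, /b/ → /bi/, /θ/ → /θi/.

ŋixʊvefibiθi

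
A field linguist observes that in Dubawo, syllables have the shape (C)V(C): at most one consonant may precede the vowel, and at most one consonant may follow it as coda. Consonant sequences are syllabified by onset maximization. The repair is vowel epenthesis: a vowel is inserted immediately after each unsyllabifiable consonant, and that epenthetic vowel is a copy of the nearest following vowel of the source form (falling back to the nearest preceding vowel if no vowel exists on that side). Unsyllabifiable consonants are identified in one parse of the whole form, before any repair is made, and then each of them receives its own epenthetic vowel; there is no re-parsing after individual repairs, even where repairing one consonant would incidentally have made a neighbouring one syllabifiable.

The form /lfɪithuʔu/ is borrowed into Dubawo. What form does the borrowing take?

The consonants /l/ cannot be parsed into a legal (C)V(C) syllable (at most one coda consonant is licensed; onsets are limited to one consonant).
Epenthesis after each stranded consonant: /l/ → /lɪ/.

lɪfɪithuʔu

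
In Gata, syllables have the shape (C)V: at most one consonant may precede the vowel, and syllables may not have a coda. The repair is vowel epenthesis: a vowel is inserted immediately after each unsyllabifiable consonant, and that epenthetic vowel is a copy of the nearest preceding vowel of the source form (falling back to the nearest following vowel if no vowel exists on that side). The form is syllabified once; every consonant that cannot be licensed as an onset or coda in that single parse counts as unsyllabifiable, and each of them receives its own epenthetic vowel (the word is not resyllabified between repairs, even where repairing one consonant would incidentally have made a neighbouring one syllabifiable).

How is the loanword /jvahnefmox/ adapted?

Under (C)V, the unsyllabifiable consonants are /j/, /h/, /f/, /x/ (no codas are permitted; onsets are limited to one consonant).
Each unlicensed consonant becomes the onset of a new syllable: /j/ → /ja/, /h/ → /ha/, /f/ → /fe/, /x/ → /xo/.

javahanefemoxo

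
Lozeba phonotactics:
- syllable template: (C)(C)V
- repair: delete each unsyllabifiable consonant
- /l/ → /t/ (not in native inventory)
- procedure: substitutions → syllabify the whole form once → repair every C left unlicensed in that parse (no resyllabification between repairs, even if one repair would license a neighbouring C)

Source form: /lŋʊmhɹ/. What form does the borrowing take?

Substitution: /l/ → /t/, giving /tŋʊmhɹ/.
Under (C)(C)V, the unsyllabifiable consonants are /m/, /h/, /ɹ/ (no codas are permitted; onsets may contain at most 2 consonants).
Deleting the stranded consonants removes /m/, /h/, /ɹ/.

tŋʊ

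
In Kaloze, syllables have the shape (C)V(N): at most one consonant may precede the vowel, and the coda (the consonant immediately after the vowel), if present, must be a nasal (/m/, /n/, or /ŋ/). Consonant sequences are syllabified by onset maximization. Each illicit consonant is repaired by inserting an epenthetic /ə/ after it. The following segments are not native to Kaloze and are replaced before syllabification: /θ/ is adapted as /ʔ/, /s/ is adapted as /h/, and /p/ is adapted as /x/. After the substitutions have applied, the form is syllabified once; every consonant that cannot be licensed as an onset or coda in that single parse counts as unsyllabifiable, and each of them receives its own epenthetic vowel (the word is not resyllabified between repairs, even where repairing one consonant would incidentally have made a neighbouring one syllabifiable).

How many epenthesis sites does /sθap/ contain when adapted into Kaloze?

2

After substitution the input is /hʔax/.
The unsyllabifiable consonants are /h/, /x/; each receives one epenthetic vowel.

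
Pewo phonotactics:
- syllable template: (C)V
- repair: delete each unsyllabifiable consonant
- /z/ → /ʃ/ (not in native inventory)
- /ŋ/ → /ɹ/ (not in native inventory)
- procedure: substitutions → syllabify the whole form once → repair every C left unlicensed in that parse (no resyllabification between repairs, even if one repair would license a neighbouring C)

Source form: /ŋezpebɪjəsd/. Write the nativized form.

ɹepebɪjə

Substitution: /ŋ/ → /ɹ/, /z/ → /ʃ/, giving /ɹeʃpebɪjəsd/.
Under (C)V, the unsyllabifiable consonants are /ʃ/, /s/, /d/ (no codas are permitted; onsets are limited to one consonant).
Deleting the stranded consonants removes /ʃ/, /s/, /d/.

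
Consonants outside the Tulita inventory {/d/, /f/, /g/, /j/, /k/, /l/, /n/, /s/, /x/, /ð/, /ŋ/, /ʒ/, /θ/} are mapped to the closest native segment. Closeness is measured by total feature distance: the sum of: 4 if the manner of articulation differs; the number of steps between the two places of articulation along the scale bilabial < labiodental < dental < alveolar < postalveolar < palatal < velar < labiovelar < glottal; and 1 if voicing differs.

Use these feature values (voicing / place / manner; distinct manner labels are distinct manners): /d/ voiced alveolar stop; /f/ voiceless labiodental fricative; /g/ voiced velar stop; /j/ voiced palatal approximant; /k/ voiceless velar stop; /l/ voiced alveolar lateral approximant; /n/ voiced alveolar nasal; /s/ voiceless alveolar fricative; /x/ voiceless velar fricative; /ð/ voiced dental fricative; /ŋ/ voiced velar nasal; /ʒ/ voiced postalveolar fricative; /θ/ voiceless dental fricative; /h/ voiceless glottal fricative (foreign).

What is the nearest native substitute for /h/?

x

/x/ is closest: same manner (fricative), place distance 2 (glottal→velar), same voicing; total 2. Next closest is /s/ at distance 5.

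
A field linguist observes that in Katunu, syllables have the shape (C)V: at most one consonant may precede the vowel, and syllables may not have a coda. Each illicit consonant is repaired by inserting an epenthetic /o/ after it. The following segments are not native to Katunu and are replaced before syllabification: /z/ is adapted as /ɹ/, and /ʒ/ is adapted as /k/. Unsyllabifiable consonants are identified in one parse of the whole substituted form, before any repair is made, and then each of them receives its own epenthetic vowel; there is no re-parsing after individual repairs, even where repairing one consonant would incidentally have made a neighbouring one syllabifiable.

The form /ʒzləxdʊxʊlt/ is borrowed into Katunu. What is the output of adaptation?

koɹoləxodʊxʊloto

Substitution: /ʒ/ → /k/, /z/ → /ɹ/, giving /kɹləxdʊxʊlt/.
Under (C)V, the unsyllabifiable consonants are /k/, /ɹ/, /x/, /l/, /t/ (no codas are permitted; onsets are limited to one consonant).
Each unlicensed consonant becomes the onset of a new syllable: /k/ → /ko/, /ɹ/ → /ɹo/, /x/ → /xo/, /l/ → /lo/, /t/ → /to/.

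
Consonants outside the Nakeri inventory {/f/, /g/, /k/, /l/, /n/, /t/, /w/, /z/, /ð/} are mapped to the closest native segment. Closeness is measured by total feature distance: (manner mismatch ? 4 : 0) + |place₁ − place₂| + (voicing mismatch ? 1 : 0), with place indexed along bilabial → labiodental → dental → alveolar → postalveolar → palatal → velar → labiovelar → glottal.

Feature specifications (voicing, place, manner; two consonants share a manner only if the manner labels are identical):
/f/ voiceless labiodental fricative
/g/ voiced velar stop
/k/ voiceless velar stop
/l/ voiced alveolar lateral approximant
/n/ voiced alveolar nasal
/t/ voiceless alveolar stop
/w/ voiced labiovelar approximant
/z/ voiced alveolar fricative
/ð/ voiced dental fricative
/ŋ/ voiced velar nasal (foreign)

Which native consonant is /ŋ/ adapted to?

n

/n/ is closest: same manner (nasal), place distance 3 (velar→alveolar), same voicing; total 3. Next closest is /g/ at distance 4.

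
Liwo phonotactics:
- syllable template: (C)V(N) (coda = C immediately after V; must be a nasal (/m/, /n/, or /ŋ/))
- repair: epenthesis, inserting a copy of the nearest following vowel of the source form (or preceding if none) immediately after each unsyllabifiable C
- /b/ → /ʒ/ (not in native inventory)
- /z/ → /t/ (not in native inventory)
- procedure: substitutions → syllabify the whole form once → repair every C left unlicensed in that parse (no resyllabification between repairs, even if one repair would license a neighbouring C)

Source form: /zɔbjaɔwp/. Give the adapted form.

tɔʒajaɔwɔpɔ

Substitution: /z/ → /t/, /b/ → /ʒ/, giving /tɔʒjaɔwp/.
Under (C)V(N), the unsyllabifiable consonants are /ʒ/, /w/, /p/ (only a nasal (/m/, /n/, or /ŋ/) is licensed in coda position; onsets are limited to one consonant).
Inserting the epenthetic vowel yields /ʒ/ → /ʒa/, /w/ → /wɔ/, /p/ → /pɔ/.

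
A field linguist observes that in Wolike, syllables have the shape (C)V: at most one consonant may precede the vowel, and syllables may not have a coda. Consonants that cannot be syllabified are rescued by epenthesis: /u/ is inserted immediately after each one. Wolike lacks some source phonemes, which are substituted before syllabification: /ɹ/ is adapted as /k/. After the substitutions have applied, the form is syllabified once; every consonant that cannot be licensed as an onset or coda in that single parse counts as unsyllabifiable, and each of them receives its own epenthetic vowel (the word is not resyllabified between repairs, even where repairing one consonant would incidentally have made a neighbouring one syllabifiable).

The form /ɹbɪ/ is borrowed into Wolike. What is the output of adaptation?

kubɪ

Substitution: /ɹ/ → /k/, giving /kbɪ/.
The consonants /k/ cannot be parsed into a legal (C)V syllable (no codas are permitted; onsets are limited to one consonant).
Epenthesis after each stranded consonant: /k/ → /ku/.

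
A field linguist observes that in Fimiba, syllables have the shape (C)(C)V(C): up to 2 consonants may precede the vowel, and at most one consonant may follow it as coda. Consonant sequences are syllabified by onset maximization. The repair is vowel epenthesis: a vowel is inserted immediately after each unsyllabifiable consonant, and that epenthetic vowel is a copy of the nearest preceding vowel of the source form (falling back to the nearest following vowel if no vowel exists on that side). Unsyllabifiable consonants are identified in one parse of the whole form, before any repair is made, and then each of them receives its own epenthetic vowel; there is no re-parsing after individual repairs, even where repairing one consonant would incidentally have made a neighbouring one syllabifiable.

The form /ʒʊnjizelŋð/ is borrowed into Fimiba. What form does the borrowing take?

ʒʊnjizelŋeðe

Under (C)(C)V(C), the unsyllabifiable consonants are /ŋ/, /ð/ (at most one coda consonant is licensed; onsets may contain at most 2 consonants).
Epenthesis after each stranded consonant: /ŋ/ → /ŋe/, /ð/ → /ðe/.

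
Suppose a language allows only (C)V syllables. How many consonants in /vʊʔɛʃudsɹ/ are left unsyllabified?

Under (C)V, the unsyllabifiable consonants are /d/, /s/, /ɹ/ (no codas are permitted; onsets are limited to one consonant).

3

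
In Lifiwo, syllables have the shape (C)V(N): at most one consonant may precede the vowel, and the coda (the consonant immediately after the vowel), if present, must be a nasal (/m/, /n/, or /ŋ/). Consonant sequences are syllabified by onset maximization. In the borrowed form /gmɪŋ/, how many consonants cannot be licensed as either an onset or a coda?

1

Under (C)V(N), the unsyllabifiable consonants are /g/ (only a nasal (/m/, /n/, or /ŋ/) is licensed in coda position; onsets are limited to one consonant).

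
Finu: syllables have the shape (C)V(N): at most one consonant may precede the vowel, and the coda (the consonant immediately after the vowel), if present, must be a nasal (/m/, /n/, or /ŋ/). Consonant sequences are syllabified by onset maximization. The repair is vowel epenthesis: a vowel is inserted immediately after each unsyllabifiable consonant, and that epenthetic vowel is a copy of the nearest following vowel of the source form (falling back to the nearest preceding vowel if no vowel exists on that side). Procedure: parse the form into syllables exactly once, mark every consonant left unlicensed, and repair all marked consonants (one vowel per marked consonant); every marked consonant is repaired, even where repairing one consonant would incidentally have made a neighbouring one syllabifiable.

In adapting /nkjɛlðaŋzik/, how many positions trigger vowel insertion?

The unsyllabifiable consonants are /n/, /k/, /l/, /k/; each receives one epenthetic vowel.

4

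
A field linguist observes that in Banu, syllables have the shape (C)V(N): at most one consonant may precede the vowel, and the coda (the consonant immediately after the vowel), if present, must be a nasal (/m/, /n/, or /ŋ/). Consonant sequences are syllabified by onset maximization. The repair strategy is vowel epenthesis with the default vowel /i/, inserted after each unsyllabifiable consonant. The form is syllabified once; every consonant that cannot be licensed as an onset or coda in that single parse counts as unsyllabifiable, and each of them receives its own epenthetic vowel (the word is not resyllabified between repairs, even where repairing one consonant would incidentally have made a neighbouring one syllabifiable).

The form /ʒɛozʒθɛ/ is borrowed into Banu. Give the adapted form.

ʒɛoziʒiθɛ

The consonants /z/, /ʒ/ cannot be parsed into a legal (C)V(N) syllable (only a nasal (/m/, /n/, or /ŋ/) is licensed in coda position; onsets are limited to one consonant).
Inserting the epenthetic vowel yields /z/ → /zi/, /ʒ/ → /ʒi/.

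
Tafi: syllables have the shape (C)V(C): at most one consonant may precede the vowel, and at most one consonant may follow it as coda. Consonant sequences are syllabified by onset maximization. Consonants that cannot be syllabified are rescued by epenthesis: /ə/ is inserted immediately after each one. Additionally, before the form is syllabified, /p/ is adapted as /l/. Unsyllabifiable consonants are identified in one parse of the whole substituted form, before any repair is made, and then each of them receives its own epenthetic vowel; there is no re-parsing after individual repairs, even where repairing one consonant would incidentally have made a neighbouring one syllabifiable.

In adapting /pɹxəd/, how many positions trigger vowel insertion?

After substitution the input is /lɹxəd/.
The unsyllabifiable consonants are /l/, /ɹ/; each receives one epenthetic vowel.

2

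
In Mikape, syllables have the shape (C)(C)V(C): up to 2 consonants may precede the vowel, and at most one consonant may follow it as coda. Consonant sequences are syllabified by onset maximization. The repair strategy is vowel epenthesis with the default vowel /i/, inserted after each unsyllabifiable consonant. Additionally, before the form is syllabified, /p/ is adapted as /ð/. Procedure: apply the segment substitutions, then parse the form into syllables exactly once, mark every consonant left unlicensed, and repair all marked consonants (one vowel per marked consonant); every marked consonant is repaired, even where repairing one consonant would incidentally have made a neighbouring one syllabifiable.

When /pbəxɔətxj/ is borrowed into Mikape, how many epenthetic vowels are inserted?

2

After substitution the input is /ðbəxɔətxj/.
The unsyllabifiable consonants are /x/, /j/; each receives one epenthetic vowel.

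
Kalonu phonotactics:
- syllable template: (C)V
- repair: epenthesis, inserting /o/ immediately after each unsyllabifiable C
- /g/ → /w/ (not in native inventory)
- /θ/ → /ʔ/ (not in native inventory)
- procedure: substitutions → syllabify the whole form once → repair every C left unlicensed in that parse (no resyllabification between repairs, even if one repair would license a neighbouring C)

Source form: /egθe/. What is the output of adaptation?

ewoʔe

Substitution: /g/ → /w/, /θ/ → /ʔ/, giving /ewʔe/.
Syllabifying with onset maximization leaves /w/ stranded (no codas are permitted; onsets are limited to one consonant).
Each unlicensed consonant becomes the onset of a new syllable: /w/ → /wo/.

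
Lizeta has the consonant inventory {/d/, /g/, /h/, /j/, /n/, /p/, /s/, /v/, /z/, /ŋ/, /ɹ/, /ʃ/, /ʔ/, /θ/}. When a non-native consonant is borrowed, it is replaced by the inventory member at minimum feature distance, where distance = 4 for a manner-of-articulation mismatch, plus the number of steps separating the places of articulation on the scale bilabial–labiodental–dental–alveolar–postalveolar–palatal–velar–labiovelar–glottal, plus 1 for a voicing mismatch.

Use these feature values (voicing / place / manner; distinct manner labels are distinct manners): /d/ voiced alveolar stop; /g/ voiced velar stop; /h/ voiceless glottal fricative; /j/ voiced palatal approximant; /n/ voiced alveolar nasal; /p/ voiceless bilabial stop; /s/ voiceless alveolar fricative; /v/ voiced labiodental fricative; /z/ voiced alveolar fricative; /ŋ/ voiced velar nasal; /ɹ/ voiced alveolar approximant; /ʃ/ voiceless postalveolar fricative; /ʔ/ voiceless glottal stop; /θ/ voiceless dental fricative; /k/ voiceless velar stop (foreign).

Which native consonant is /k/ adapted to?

g

/g/ is closest: same manner (stop), place distance 0 (velar→velar), voicing differs (+1); total 1. Next closest is /ʔ/ at distance 2.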